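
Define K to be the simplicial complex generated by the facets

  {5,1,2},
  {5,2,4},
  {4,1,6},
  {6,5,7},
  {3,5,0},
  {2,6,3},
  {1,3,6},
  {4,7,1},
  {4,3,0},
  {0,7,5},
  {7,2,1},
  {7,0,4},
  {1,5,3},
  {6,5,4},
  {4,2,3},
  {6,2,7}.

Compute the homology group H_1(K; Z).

H_1 = Z^2.

We work with the vertex ordering 0 < 1 < 2 < 3 < 4 < 5 < 6 < 7. The simplices of K, each written with vertices in increasing order, are:

  0-simplices (8): [0], [1], [2], [3], [4], [5], [6], [7]
  1-simplices (24): (24 of them)
  2-simplices (16): [0,3,4], [0,3,5], [0,4,7], [0,5,7], [1,2,5], [1,2,7], [1,3,5], [1,3,6], [1,4,6], [1,4,7], [2,3,4], [2,3,6], [2,4,5], [2,6,7], [4,5,6], [5,6,7]

giving chain groups C_0 ≅ Z^8, C_1 ≅ Z^24, C_2 ≅ Z^16.

The boundary map ∂_1: C_1 → C_0 maps an edge to its endpoints' difference, ∂[p,q] = q − p. For instance
  ∂[3,4] = [4] − [3].
The resulting 8×24 matrix has rank 7, and its Smith normal form has invariant factors (1,1,1,1,1,1,1).

Boundary ∂_2: C_2 → C_1 maps a triangle to the signed sum of its edges. For instance
  ∂[1,4,6] = [4,6] − [1,6] + [1,4],
  ∂[1,3,5] = [3,5] − [1,5] + [1,3].
The 24×16 boundary matrix has rank 15 and Smith normal form diag(1,1,1,1,1,1,1,1,1,1,1,1,1,1,1).

Computing H_k = (kernel of ∂_k) / (image of ∂_{k+1}):

  H_1: rank ker ∂_1 − rank ∂_2 = (24 − 7) − 15 = 2, and the invariant factors of ∂_2 are all 1, so H_1 = Z^2.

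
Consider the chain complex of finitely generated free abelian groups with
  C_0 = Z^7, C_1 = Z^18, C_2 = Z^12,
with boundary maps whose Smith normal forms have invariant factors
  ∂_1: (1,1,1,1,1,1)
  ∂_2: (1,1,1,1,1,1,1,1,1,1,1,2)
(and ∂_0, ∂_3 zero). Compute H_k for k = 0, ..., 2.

H_0 ≅ Z,  H_1 ≅ Z/2Z,  H_2 = 0.

H_0: b_0 = 7 − 0 − 6 = 1; torsion from ∂_1 factors > 1: none. So H_0 ≅ Z.
H_1: b_1 = 18 − 6 − 12 = 0; torsion from ∂_2 factors > 1: [2]. So H_1 ≅ Z/2Z.
H_2: b_2 = 12 − 12 − 0 = 0; torsion from ∂_3 factors > 1: none. So H_2 ≅ 0.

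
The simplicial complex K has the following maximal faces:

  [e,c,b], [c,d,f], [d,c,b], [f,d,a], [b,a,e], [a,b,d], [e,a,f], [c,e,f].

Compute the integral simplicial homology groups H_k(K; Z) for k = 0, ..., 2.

H_0 ≅ Z,  H_1 = 0,  H_2 ≅ Z.

We work with the vertex ordering a < b < c < d < e < f. The simplices of K, each written with vertices in increasing order, are:

  0-simplices (6): a, b, c, d, e, f
  1-simplices (12): ab, ad, ae, af, bc, bd, be, cd, ce, cf, df, ef
  2-simplices (8): abd, abe, adf, aef, bcd, bce, cdf, cef

giving chain groups C_0 ≅ Z^6, C_1 ≅ Z^12, C_2 ≅ Z^8.

Boundary ∂_1: C_1 → C_0 maps an edge to its endpoints' difference, ∂[p,q] = q − p. For instance
  ∂cf = f − c.
As a 6×12 matrix over Z this has rank 5, with invariant factors (1,1,1,1,1).

The boundary map ∂_2: C_2 → C_1 sends each 2-simplex [p,q,r] to [q,r] − [p,r] + [p,q]. For instance
  ∂bcd = cd − bd + bc,
  ∂cef = ef − cf + ce.
As a 12×8 matrix over Z this has rank 7, with invariant factors (1,1,1,1,1,1,1).

From H_k ≅ ker(∂_k) / im(∂_{k+1}) we obtain:

  H_0: rank C_0 − rank ∂_1 = 6 − 5 = 1, and the invariant factors of ∂_1 are all 1, so H_0 ≅ Z.
  H_1: rank ker ∂_1 − rank ∂_2 = (12 − 5) − 7 = 0, and the invariant factors of ∂_2 are all 1, so H_1 ≅ 0.
  H_2: rank ker ∂_2 − rank ∂_3 = (8 − 7) − 0 = 1, and there is no ∂_3, so H_2 ≅ Z.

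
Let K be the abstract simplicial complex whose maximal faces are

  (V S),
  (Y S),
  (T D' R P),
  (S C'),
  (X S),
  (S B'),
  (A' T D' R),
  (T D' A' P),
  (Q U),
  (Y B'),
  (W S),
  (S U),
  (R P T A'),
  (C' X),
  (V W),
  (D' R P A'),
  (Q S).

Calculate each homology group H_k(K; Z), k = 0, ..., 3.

Order the vertices as P < Q < R < S < T < U < V < W < X < Y < A' < B' < C' < D'. Listing each simplex with vertices in this order, K has dimension 3 with simplices:

  0-simplices (14): [P], [Q], [R], [S], [T], [U], [V], [W], [X], [Y], [A'], [B'], [C'], [D']
  1-simplices (22): (22 of them)
  2-simplices (10): [P,R,T], [P,R,A'], [P,R,D'], [P,T,A'], [P,T,D'], [P,A',D'], [R,T,A'], [R,T,D'], [R,A',D'], [T,A',D']
  3-simplices (5): [P,R,T,A'], [P,R,T,D'], [P,R,A',D'], [P,T,A',D'], [R,T,A',D']

Hence C_0 ≅ Z^14, C_1 ≅ Z^22, C_2 ≅ Z^10, C_3 ≅ Z^5.

∂_1: C_1 → C_0 is given by ∂[p,q] = [q] − [p]. For instance
  ∂[A',D'] = [D'] − [A'].
This gives a 14×22 integer matrix of rank 12; reducing to Smith normal form yields diagonal entries (1,1,1,1,1,1,1,1,1,1,1,1).

The boundary map ∂_2: C_2 → C_1 acts by ∂[p,q,r] = [q,r] − [p,r] + [p,q]. For instance
  ∂[P,T,A'] = [T,A'] − [P,A'] + [P,T],
  ∂[R,T,A'] = [T,A'] − [R,A'] + [R,T].
The 22×10 boundary matrix has rank 6 and Smith normal form diag(1,1,1,1,1,1).

Boundary ∂_3: C_3 → C_2 sends each 3-simplex σ to the alternating sum Σ_i (−1)^i (σ with its i-th vertex removed). For instance
  ∂[P,R,A',D'] = [R,A',D'] − [P,A',D'] + [P,R,D'] − [P,R,A'],
  ∂[P,R,T,D'] = [R,T,D'] − [P,T,D'] + [P,R,D'] − [P,R,T].
This gives a 10×5 integer matrix of rank 4; reducing to Smith normal form yields diagonal entries (1,1,1,1).

From H_k ≅ ker(∂_k) / im(∂_{k+1}) we obtain:

  H_0: rank C_0 − rank ∂_1 = 14 − 12 = 2, and the invariant factors of ∂_1 are all 1, so H_0 ≅ Z^2.
  H_1: rank ker ∂_1 − rank ∂_2 = (22 − 12) − 6 = 4, and the invariant factors of ∂_2 are all 1, so H_1 ≅ Z^4.
  H_2: rank ker ∂_2 − rank ∂_3 = (10 − 6) − 4 = 0, and the invariant factors of ∂_3 are all 1, so H_2 ≅ 0.
  H_3: rank ker ∂_3 − rank ∂_4 = (5 − 4) − 0 = 1, and there is no ∂_4, so H_3 ≅ Z.

As a check, the Euler characteristic is 14 − 22 + 10 − 5 = -3, which agrees with 2 − 4 + 0 − 1 = -3.
(K is a triangulation of the disjoint union of the 3-sphere S^3 and a wedge of 4 circles.)

H_0 = Z^2,  H_1 = Z^4,  H_2 = 0,  H_3 = Z.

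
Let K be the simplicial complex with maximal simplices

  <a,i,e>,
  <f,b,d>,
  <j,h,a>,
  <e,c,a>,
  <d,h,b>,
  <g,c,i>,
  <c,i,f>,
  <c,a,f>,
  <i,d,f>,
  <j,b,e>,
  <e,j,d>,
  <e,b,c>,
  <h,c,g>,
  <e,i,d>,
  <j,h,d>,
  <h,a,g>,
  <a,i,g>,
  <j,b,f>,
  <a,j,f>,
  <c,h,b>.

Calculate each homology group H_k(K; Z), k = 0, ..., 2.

H_0 = Z,  H_1 = Z ⊕ Z/2Z,  H_2 = 0.

Order the vertices as a < b < c < d < e < f < g < h < i < j. Listing each simplex with vertices in this order, K has dimension 2 with simplices:

  0-simplices (10): a, b, c, d, e, f, g, h, i, j
  1-simplices (30): ac, ae, af, ag, ah, ai, aj, bc, bd, be, bf, bh, bj, ce, cf, cg, ch, ci, de, df, dh, di, dj, ei, ej, fi, fj, gh, gi, hj
  2-simplices (20): ace, acf, aei, afj, agh, agi, ahj, bce, bch, bdf, bdh, bej, bfj, cfi, cgh, cgi, dei, dej, dfi, dhj

giving chain groups C_0 ≅ Z^10, C_1 ≅ Z^30, C_2 ≅ Z^20.

The boundary map ∂_1: C_1 → C_0 maps an edge to its endpoints' difference, ∂[p,q] = q − p.
As a 10×30 matrix over Z this has rank 9, with invariant factors (1,1,1,1,1,1,1,1,1).

The boundary map ∂_2: C_2 → C_1 sends each 2-simplex [p,q,r] to [q,r] − [p,r] + [p,q]. For instance
  ∂bdf = df − bf + bd,
  ∂agh = gh − ah + ag.
The resulting 30×20 matrix has rank 20, and its Smith normal form has invariant factors (1,1,1,1,1,1,1,1,1,1,1,1,1,1,1,1,1,1,1,2).

Computing H_k = (kernel of ∂_k) / (image of ∂_{k+1}):

  H_0: rank C_0 − rank ∂_1 = 10 − 9 = 1, and the invariant factors of ∂_1 are all 1, so H_0 ≅ Z.
  H_1: rank ker ∂_1 − rank ∂_2 = (30 − 9) − 20 = 1, and ∂_2 has invariant factor 2 > 1, so H_1 ≅ Z ⊕ Z/2Z.
  H_2: rank ker ∂_2 − rank ∂_3 = (20 − 20) − 0 = 0, and there is no ∂_3, so H_2 ≅ 0.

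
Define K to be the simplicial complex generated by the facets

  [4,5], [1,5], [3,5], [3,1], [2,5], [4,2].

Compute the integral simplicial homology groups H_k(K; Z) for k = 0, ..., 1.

H_0 = Z,  H_1 = Z^2.

We work with the vertex ordering 1 < 2 < 3 < 4 < 5. The simplices of K, each written with vertices in increasing order, are:

  0-simplices (5): [1], [2], [3], [4], [5]
  1-simplices (6): [1,3], [1,5], [2,4], [2,5], [3,5], [4,5]

Hence C_0 ≅ Z^5, C_1 ≅ Z^6.

Boundary ∂_1: C_1 → C_0 is given by ∂[p,q] = [q] − [p].
The 5×6 boundary matrix has rank 4 and Smith normal form diag(1,1,1,1).

Reading off H_k = ker ∂_k / im ∂_{k+1}:

  H_0: rank C_0 − rank ∂_1 = 5 − 4 = 1, and the invariant factors of ∂_1 are all 1, so H_0 ≅ Z.
  H_1: rank ker ∂_1 − rank ∂_2 = (6 − 4) − 0 = 2, and there is no ∂_2, so H_1 ≅ Z^2.

(K is a triangulation of a wedge of 2 circles.)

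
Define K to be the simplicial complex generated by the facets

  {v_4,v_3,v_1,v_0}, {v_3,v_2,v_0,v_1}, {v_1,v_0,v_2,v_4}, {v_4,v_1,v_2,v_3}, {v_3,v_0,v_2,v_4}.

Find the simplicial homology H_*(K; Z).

H_0 = Z,  H_1 = 0,  H_2 = 0,  H_3 = Z.

K has 5 vertices, 10 edges, 10 triangles, 5 3-simplices.
rank ∂_0 = 0, rank ∂_1 = 4 ⇒ b_0 = 5 − 0 − 4 = 1; all invariant factors of ∂_1 are 1 so no torsion. So H_0 ≅ Z.
rank ∂_1 = 4, rank ∂_2 = 6 ⇒ b_1 = 10 − 4 − 6 = 0; all invariant factors of ∂_2 are 1 so no torsion. So H_1 ≅ 0.
rank ∂_2 = 6, rank ∂_3 = 4 ⇒ b_2 = 10 − 6 − 4 = 0; all invariant factors of ∂_3 are 1 so no torsion. So H_2 ≅ 0.
rank ∂_3 = 4, rank ∂_4 = 0 ⇒ b_3 = 5 − 4 − 0 = 1. So H_3 ≅ Z.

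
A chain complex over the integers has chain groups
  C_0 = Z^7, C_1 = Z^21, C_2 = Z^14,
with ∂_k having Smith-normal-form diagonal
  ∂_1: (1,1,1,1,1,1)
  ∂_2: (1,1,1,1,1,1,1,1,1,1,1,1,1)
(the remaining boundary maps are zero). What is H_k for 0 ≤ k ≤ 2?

H_0 ≅ Z,  H_1 ≅ Z^2,  H_2 ≅ Z.

H_0: b_0 = 7 − 0 − 6 = 1; torsion from ∂_1 factors > 1: none. So H_0 ≅ Z.
H_1: b_1 = 21 − 6 − 13 = 2; torsion from ∂_2 factors > 1: none. So H_1 ≅ Z^2.
H_2: b_2 = 14 − 13 − 0 = 1; torsion from ∂_3 factors > 1: none. So H_2 ≅ Z.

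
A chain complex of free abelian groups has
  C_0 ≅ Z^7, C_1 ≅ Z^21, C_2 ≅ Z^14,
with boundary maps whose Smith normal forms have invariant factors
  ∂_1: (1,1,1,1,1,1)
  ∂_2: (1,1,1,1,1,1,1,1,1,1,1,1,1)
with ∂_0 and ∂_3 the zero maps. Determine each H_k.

H_0 = Z,  H_1 = Z^2,  H_2 = Z.

H_0: b_0 = 7 − 0 − 6 = 1; torsion from ∂_1 factors > 1: none. So H_0 = Z.
H_1: b_1 = 21 − 6 − 13 = 2; torsion from ∂_2 factors > 1: none. So H_1 = Z^2.
H_2: b_2 = 14 − 13 − 0 = 1; torsion from ∂_3 factors > 1: none. So H_2 = Z.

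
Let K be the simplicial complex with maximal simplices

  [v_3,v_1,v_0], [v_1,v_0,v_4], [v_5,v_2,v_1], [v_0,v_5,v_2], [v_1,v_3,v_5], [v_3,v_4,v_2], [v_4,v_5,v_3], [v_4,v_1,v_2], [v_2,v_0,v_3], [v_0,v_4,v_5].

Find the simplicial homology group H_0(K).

H_0 ≅ Z.

Order the vertices as v_0 < v_1 < v_2 < v_3 < v_4 < v_5. Listing each simplex with vertices in this order, K has dimension 2 with simplices:

  0-simplices (6): [v_0], [v_1], [v_2], [v_3], [v_4], [v_5]
  1-simplices (15): (15 of them)
  2-simplices (10): [v_0,v_1,v_3], [v_0,v_1,v_4], [v_0,v_2,v_3], [v_0,v_2,v_5], [v_0,v_4,v_5], [v_1,v_2,v_4], [v_1,v_2,v_5], [v_1,v_3,v_5], [v_2,v_3,v_4], [v_3,v_4,v_5]

giving chain groups C_0 ≅ Z^6, C_1 ≅ Z^15, C_2 ≅ Z^10.

The boundary map ∂_1: C_1 → C_0 is given by ∂[p,q] = [q] − [p].
The resulting 6×15 matrix has rank 5, and its Smith normal form has invariant factors (1,1,1,1,1).

The boundary map ∂_2: C_2 → C_1 maps a triangle to the signed sum of its edges. For instance
  ∂[v_0,v_2,v_5] = [v_2,v_5] − [v_0,v_5] + [v_0,v_2],
  ∂[v_0,v_1,v_3] = [v_1,v_3] − [v_0,v_3] + [v_0,v_1].
This gives a 15×10 integer matrix of rank 10; reducing to Smith normal form yields diagonal entries (1,1,1,1,1,1,1,1,1,2).

Now H_k = ker ∂_k / im ∂_{k+1}, so:

  H_0: rank C_0 − rank ∂_1 = 6 − 5 = 1, and the invariant factors of ∂_1 are all 1, so H_0 = Z.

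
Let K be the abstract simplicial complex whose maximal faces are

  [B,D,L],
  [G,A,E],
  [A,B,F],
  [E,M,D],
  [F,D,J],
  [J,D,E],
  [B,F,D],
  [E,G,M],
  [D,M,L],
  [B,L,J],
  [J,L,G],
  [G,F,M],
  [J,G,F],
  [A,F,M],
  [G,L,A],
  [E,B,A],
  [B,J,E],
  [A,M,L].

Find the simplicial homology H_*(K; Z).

H_0 = Z,  H_1 = Z ⊕ Z/2Z,  H_2 = 0.

Fix the vertex order A < B < D < E < F < G < J < L < M and write every simplex with vertices in increasing order. Then dim K = 2 and the simplices of K are:

  0-simplices (9): A, B, D, E, F, G, J, L, M
  1-simplices (27): AB, AE, AF, AG, AL, AM, BD, BE, BF, BJ, BL, DE, DF, DJ, DL, DM, EG, EJ, EM, FG, FJ, FM, GJ, GL, GM, JL, LM
  2-simplices (18): ABE, ABF, AEG, AFM, AGL, ALM, BDF, BDL, BEJ, BJL, DEJ, DEM, DFJ, DLM, EGM, FGJ, FGM, GJL

giving chain groups C_0 ≅ Z^9, C_1 ≅ Z^27, C_2 ≅ Z^18.

The boundary map ∂_1: C_1 → C_0 maps an edge to its endpoints' difference, ∂[p,q] = q − p.
The 9×27 boundary matrix has rank 8 and Smith normal form diag(1,1,1,1,1,1,1,1).

The boundary map ∂_2: C_2 → C_1 maps a triangle to the signed sum of its edges. For instance
  ∂DLM = LM − DM + DL,
  ∂BJL = JL − BL + BJ.
As a 27×18 matrix over Z this has rank 18, with invariant factors (1,1,1,1,1,1,1,1,1,1,1,1,1,1,1,1,1,2).

From H_k ≅ ker(∂_k) / im(∂_{k+1}) we obtain:

  H_0: rank C_0 − rank ∂_1 = 9 − 8 = 1, and the invariant factors of ∂_1 are all 1, so H_0 = Z.
  H_1: rank ker ∂_1 − rank ∂_2 = (27 − 8) − 18 = 1, and ∂_2 has invariant factor 2 > 1, so H_1 = Z ⊕ Z/2Z.
  H_2: rank ker ∂_2 − rank ∂_3 = (18 − 18) − 0 = 0, and there is no ∂_3, so H_2 = 0.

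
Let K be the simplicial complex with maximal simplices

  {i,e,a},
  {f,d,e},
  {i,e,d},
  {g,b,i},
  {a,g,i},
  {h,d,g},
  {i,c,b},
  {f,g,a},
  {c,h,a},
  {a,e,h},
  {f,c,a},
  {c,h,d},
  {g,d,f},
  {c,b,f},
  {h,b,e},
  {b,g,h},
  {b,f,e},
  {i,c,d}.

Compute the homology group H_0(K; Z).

We work with the vertex ordering a < b < c < d < e < f < g < h < i. The simplices of K, each written with vertices in increasing order, are:

  0-simplices (9): a, b, c, d, e, f, g, h, i
  1-simplices (27): ac, ae, af, ag, ah, ai, bc, be, bf, bg, bh, bi, cd, cf, ch, ci, de, df, dg, dh, di, ef, eh, ei, fg, gh, gi
  2-simplices (18): acf, ach, aeh, aei, afg, agi, bcf, bci, bef, beh, bgh, bgi, cdh, cdi, def, dei, dfg, dgh

giving chain groups C_0 ≅ Z^9, C_1 ≅ Z^27, C_2 ≅ Z^18.

The boundary map ∂_1: C_1 → C_0 sends each edge [p,q] (with p < q) to q − p.
The resulting 9×27 matrix has rank 8, and its Smith normal form has invariant factors (1,1,1,1,1,1,1,1).

Boundary ∂_2: C_2 → C_1 sends each 2-simplex [p,q,r] to [q,r] − [p,r] + [p,q]. For instance
  ∂cdi = di − ci + cd,
  ∂beh = eh − bh + be.
The resulting 27×18 matrix has rank 17, and its Smith normal form has invariant factors (1,1,1,1,1,1,1,1,1,1,1,1,1,1,1,1,1).

Reading off H_k = ker ∂_k / im ∂_{k+1}:

  H_0: rank C_0 − rank ∂_1 = 9 − 8 = 1, and the invariant factors of ∂_1 are all 1, so H_0 = Z.

H_0 ≅ Z.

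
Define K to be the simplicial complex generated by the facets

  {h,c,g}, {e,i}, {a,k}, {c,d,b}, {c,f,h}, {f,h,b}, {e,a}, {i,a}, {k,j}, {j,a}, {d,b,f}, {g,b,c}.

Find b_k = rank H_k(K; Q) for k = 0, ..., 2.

Fix the vertex order a < b < c < d < e < f < g < h < i < j < k and write every simplex with vertices in increasing order. Then dim K = 2 and the simplices of K are:

  0-simplices (11): a, b, c, d, e, f, g, h, i, j, k
  1-simplices (18): ae, ai, aj, ak, bc, bd, bf, bg, bh, cd, cf, cg, ch, df, ei, fh, gh, jk
  2-simplices (6): bcd, bcg, bdf, bfh, cfh, cgh

giving chain groups C_0 ≅ Z^11, C_1 ≅ Z^18, C_2 ≅ Z^6.

Boundary ∂_1: C_1 → C_0 is given by ∂[p,q] = [q] − [p]. For instance
  ∂bh = h − b.
This gives a 11×18 integer matrix of rank 9; reducing to Smith normal form yields diagonal entries (1,1,1,1,1,1,1,1,1).

Boundary ∂_2: C_2 → C_1 sends each 2-simplex [p,q,r] to [q,r] − [p,r] + [p,q]. For instance
  ∂cfh = fh − ch + cf,
  ∂cgh = gh − ch + cg.
This gives a 18×6 integer matrix of rank 6; reducing to Smith normal form yields diagonal entries (1,1,1,1,1,1).

Computing H_k = (kernel of ∂_k) / (image of ∂_{k+1}):

  H_0: rank C_0 − rank ∂_1 = 11 − 9 = 2, and the invariant factors of ∂_1 are all 1, so H_0 ≅ Z^2.
  H_1: rank ker ∂_1 − rank ∂_2 = (18 − 9) − 6 = 3, and the invariant factors of ∂_2 are all 1, so H_1 ≅ Z^3.
  H_2: rank ker ∂_2 − rank ∂_3 = (6 − 6) − 0 = 0, and there is no ∂_3, so H_2 ≅ 0.

Hence the Betti numbers are b_0 = 2, b_1 = 3, b_2 = 0.

b_0 = 2, b_1 = 3, b_2 = 0.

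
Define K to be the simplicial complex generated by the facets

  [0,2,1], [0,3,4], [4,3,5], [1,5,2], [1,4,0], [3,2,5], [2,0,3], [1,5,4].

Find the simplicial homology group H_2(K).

We work with the vertex ordering 0 < 1 < 2 < 3 < 4 < 5. The simplices of K, each written with vertices in increasing order, are:

  0-simplices (6): [0], [1], [2], [3], [4], [5]
  1-simplices (12): [0,1], [0,2], [0,3], [0,4], [1,2], [1,4], [1,5], [2,3], [2,5], [3,4], [3,5], [4,5]
  2-simplices (8): [0,1,2], [0,1,4], [0,2,3], [0,3,4], [1,2,5], [1,4,5], [2,3,5], [3,4,5]

giving chain groups C_0 ≅ Z^6, C_1 ≅ Z^12, C_2 ≅ Z^8.

Boundary ∂_1: C_1 → C_0 maps an edge to its endpoints' difference, ∂[p,q] = q − p. For instance
  ∂[3,4] = [4] − [3].
The resulting 6×12 matrix has rank 5, and its Smith normal form has invariant factors (1,1,1,1,1).

Boundary ∂_2: C_2 → C_1 acts by ∂[p,q,r] = [q,r] − [p,r] + [p,q]. For instance
  ∂[0,1,2] = [1,2] − [0,2] + [0,1],
  ∂[0,3,4] = [3,4] − [0,4] + [0,3].
As a 12×8 matrix over Z this has rank 7, with invariant factors (1,1,1,1,1,1,1).

Reading off H_k = ker ∂_k / im ∂_{k+1}:

  H_2: rank ker ∂_2 − rank ∂_3 = (8 − 7) − 0 = 1, and there is no ∂_3, so H_2 = Z.

H_2 = Z.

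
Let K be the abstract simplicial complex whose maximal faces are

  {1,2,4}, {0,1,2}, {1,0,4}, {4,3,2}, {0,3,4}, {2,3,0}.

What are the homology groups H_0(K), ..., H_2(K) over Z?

H_0 ≅ Z,  H_1 = 0,  H_2 ≅ Z.

We work with the vertex ordering 0 < 1 < 2 < 3 < 4. The simplices of K, each written with vertices in increasing order, are:

  0-simplices (5): [0], [1], [2], [3], [4]
  1-simplices (9): [0,1], [0,2], [0,3], [0,4], [1,2], [1,4], [2,3], [2,4], [3,4]
  2-simplices (6): [0,1,2], [0,1,4], [0,2,3], [0,3,4], [1,2,4], [2,3,4]

giving chain groups C_0 ≅ Z^5, C_1 ≅ Z^9, C_2 ≅ Z^6.

The boundary map ∂_1: C_1 → C_0 sends each edge [p,q] (with p < q) to q − p.
This gives a 5×9 integer matrix of rank 4; reducing to Smith normal form yields diagonal entries (1,1,1,1).

Boundary ∂_2: C_2 → C_1 maps a triangle to the signed sum of its edges. For instance
  ∂[0,2,3] = [2,3] − [0,3] + [0,2],
  ∂[0,1,2] = [1,2] − [0,2] + [0,1].
The resulting 9×6 matrix has rank 5, and its Smith normal form has invariant factors (1,1,1,1,1).

Reading off H_k = ker ∂_k / im ∂_{k+1}:

  H_0: rank C_0 − rank ∂_1 = 5 − 4 = 1, and the invariant factors of ∂_1 are all 1, so H_0 = Z.
  H_1: rank ker ∂_1 − rank ∂_2 = (9 − 4) − 5 = 0, and the invariant factors of ∂_2 are all 1, so H_1 = 0.
  H_2: rank ker ∂_2 − rank ∂_3 = (6 − 5) − 0 = 1, and there is no ∂_3, so H_2 = Z.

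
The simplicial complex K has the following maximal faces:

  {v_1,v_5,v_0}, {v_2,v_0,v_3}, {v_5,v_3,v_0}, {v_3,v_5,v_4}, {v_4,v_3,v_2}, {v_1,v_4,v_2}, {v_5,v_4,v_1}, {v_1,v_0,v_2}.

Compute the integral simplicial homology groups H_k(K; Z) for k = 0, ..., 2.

H_0 ≅ Z,  H_1 = 0,  H_2 ≅ Z.

Fix the vertex order v_0 < v_1 < v_2 < v_3 < v_4 < v_5 and write every simplex with vertices in increasing order. Then dim K = 2 and the simplices of K are:

  0-simplices (6): [v_0], [v_1], [v_2], [v_3], [v_4], [v_5]
  1-simplices (12): [v_0,v_1], [v_0,v_2], [v_0,v_3], [v_0,v_5], [v_1,v_2], [v_1,v_4], [v_1,v_5], [v_2,v_3], [v_2,v_4], [v_3,v_4], [v_3,v_5], [v_4,v_5]
  2-simplices (8): [v_0,v_1,v_2], [v_0,v_1,v_5], [v_0,v_2,v_3], [v_0,v_3,v_5], [v_1,v_2,v_4], [v_1,v_4,v_5], [v_2,v_3,v_4], [v_3,v_4,v_5]

so the chain groups are C_0 ≅ Z^6, C_1 ≅ Z^12, C_2 ≅ Z^8.

∂_1: C_1 → C_0 is given by ∂[p,q] = [q] − [p]. For instance
  ∂[v_1,v_5] = [v_5] − [v_1].
The 6×12 boundary matrix has rank 5 and Smith normal form diag(1,1,1,1,1).

The boundary map ∂_2: C_2 → C_1 acts by ∂[p,q,r] = [q,r] − [p,r] + [p,q]. For instance
  ∂[v_1,v_4,v_5] = [v_4,v_5] − [v_1,v_5] + [v_1,v_4],
  ∂[v_2,v_3,v_4] = [v_3,v_4] − [v_2,v_4] + [v_2,v_3].
This gives a 12×8 integer matrix of rank 7; reducing to Smith normal form yields diagonal entries (1,1,1,1,1,1,1).

From H_k ≅ ker(∂_k) / im(∂_{k+1}) we obtain:

  H_0: rank C_0 − rank ∂_1 = 6 − 5 = 1, and the invariant factors of ∂_1 are all 1, so H_0 = Z.
  H_1: rank ker ∂_1 − rank ∂_2 = (12 − 5) − 7 = 0, and the invariant factors of ∂_2 are all 1, so H_1 = 0.
  H_2: rank ker ∂_2 − rank ∂_3 = (8 − 7) − 0 = 1, and there is no ∂_3, so H_2 = Z.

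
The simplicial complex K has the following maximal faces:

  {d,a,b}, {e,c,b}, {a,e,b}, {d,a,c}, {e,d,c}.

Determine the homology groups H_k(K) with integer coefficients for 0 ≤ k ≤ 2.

H_0 ≅ Z,  H_1 ≅ Z,  H_2 = 0.

K has 5 vertices, 10 edges, 5 triangles.
rank ∂_0 = 0, rank ∂_1 = 4 ⇒ b_0 = 5 − 0 − 4 = 1; all invariant factors of ∂_1 are 1 so no torsion. So H_0 ≅ Z.
rank ∂_1 = 4, rank ∂_2 = 5 ⇒ b_1 = 10 − 4 − 5 = 1; all invariant factors of ∂_2 are 1 so no torsion. So H_1 ≅ Z.
rank ∂_2 = 5, rank ∂_3 = 0 ⇒ b_2 = 5 − 5 − 0 = 0. So H_2 ≅ 0.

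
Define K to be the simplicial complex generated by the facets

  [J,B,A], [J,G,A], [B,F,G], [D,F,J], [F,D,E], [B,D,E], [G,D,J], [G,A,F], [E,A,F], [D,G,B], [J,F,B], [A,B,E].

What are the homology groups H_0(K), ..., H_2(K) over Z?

H_0 = Z,  H_1 = Z/2,  H_2 = 0.

We work with the vertex ordering A < B < D < E < F < G < J. The simplices of K, each written with vertices in increasing order, are:

  0-simplices (7): A, B, D, E, F, G, J
  1-simplices (18): AB, AE, AF, AG, AJ, BD, BE, BF, BG, BJ, DE, DF, DG, DJ, EF, FG, FJ, GJ
  2-simplices (12): ABE, ABJ, AEF, AFG, AGJ, BDE, BDG, BFG, BFJ, DEF, DFJ, DGJ

giving chain groups C_0 ≅ Z^7, C_1 ≅ Z^18, C_2 ≅ Z^12.

∂_1: C_1 → C_0 sends each edge [p,q] (with p < q) to q − p. For instance
  ∂BD = D − B.
The resulting 7×18 matrix has rank 6, and its Smith normal form has invariant factors (1,1,1,1,1,1).

The boundary map ∂_2: C_2 → C_1 maps a triangle to the signed sum of its edges. For instance
  ∂ABJ = BJ − AJ + AB,
  ∂BFJ = FJ − BJ + BF.
As a 18×12 matrix over Z this has rank 12, with invariant factors (1,1,1,1,1,1,1,1,1,1,1,2).

From H_k ≅ ker(∂_k) / im(∂_{k+1}) we obtain:

  H_0: rank C_0 − rank ∂_1 = 7 − 6 = 1, and the invariant factors of ∂_1 are all 1, so H_0 = Z.
  H_1: rank ker ∂_1 − rank ∂_2 = (18 − 6) − 12 = 0, and ∂_2 has invariant factor 2 > 1, so H_1 = Z/2.
  H_2: rank ker ∂_2 − rank ∂_3 = (12 − 12) − 0 = 0, and there is no ∂_3, so H_2 = 0.

(K is a triangulation of the real projective plane RP^2.)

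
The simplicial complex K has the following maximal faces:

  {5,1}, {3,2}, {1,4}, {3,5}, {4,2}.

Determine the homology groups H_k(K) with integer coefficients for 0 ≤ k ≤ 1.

H_0 = Z,  H_1 = Z.

Take the total order 1 < 2 < 3 < 4 < 5 on the vertex set. Then K (dimension 1) consists of the simplices:

  0-simplices (5): [1], [2], [3], [4], [5]
  1-simplices (5): [1,4], [1,5], [2,3], [2,4], [3,5]

giving chain groups C_0 ≅ Z^5, C_1 ≅ Z^5.

Boundary ∂_1: C_1 → C_0 maps an edge to its endpoints' difference, ∂[p,q] = q − p. For instance
  ∂[1,5] = [5] − [1].
The resulting 5×5 matrix has rank 4, and its Smith normal form has invariant factors (1,1,1,1).

Computing H_k = (kernel of ∂_k) / (image of ∂_{k+1}):

  H_0: rank C_0 − rank ∂_1 = 5 − 4 = 1, and the invariant factors of ∂_1 are all 1, so H_0 = Z.
  H_1: rank ker ∂_1 − rank ∂_2 = (5 − 4) − 0 = 1, and there is no ∂_2, so H_1 = Z.

As a check, the Euler characteristic is 5 − 5 = 0, which agrees with 1 − 1 = 0.
(K is a triangulation of the circle S^1.)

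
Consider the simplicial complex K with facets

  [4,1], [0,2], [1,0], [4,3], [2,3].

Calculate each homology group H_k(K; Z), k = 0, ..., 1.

Order the vertices as 0 < 1 < 2 < 3 < 4. Listing each simplex with vertices in this order, K has dimension 1 with simplices:

  0-simplices (5): [0], [1], [2], [3], [4]
  1-simplices (5): [0,1], [0,2], [1,4], [2,3], [3,4]

so the chain groups are C_0 ≅ Z^5, C_1 ≅ Z^5.

The boundary map ∂_1: C_1 → C_0 maps an edge to its endpoints' difference, ∂[p,q] = q − p. For instance
  ∂[0,2] = [2] − [0].
As a 5×5 matrix over Z this has rank 4, with invariant factors (1,1,1,1).

Reading off H_k = ker ∂_k / im ∂_{k+1}:

  H_0: rank C_0 − rank ∂_1 = 5 − 4 = 1, and the invariant factors of ∂_1 are all 1, so H_0 ≅ Z.
  H_1: rank ker ∂_1 − rank ∂_2 = (5 − 4) − 0 = 1, and there is no ∂_2, so H_1 ≅ Z.

H_0 ≅ Z,  H_1 ≅ Z.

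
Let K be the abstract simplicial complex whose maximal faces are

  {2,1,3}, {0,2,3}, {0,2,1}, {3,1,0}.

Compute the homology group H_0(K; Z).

K has 4 vertices, 6 edges, 4 triangles.
rank ∂_0 = 0, rank ∂_1 = 3 ⇒ b_0 = 4 − 0 − 3 = 1; all invariant factors of ∂_1 are 1 so no torsion. So H_0 = Z.

H_0 ≅ Z.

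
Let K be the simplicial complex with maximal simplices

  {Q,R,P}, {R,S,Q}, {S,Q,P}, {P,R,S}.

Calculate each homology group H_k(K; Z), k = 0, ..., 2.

We work with the vertex ordering P < Q < R < S. The simplices of K, each written with vertices in increasing order, are:

  0-simplices (4): P, Q, R, S
  1-simplices (6): PQ, PR, PS, QR, QS, RS
  2-simplices (4): PQR, PQS, PRS, QRS

so the chain groups are C_0 ≅ Z^4, C_1 ≅ Z^6, C_2 ≅ Z^4.

The boundary map ∂_1: C_1 → C_0 is given by ∂[p,q] = [q] − [p].
As a 4×6 matrix over Z this has rank 3, with invariant factors (1,1,1).

∂_2: C_2 → C_1 acts by ∂[p,q,r] = [q,r] − [p,r] + [p,q]. For instance
  ∂PRS = RS − PS + PR,
  ∂QRS = RS − QS + QR.
The 6×4 boundary matrix has rank 3 and Smith normal form diag(1,1,1).

Computing H_k = (kernel of ∂_k) / (image of ∂_{k+1}):

  H_0: rank C_0 − rank ∂_1 = 4 − 3 = 1, and the invariant factors of ∂_1 are all 1, so H_0 = Z.
  H_1: rank ker ∂_1 − rank ∂_2 = (6 − 3) − 3 = 0, and the invariant factors of ∂_2 are all 1, so H_1 = 0.
  H_2: rank ker ∂_2 − rank ∂_3 = (4 − 3) − 0 = 1, and there is no ∂_3, so H_2 = Z.

(K is a triangulation of the 2-sphere S^2.)

H_0 ≅ Z,  H_1 = 0,  H_2 ≅ Z.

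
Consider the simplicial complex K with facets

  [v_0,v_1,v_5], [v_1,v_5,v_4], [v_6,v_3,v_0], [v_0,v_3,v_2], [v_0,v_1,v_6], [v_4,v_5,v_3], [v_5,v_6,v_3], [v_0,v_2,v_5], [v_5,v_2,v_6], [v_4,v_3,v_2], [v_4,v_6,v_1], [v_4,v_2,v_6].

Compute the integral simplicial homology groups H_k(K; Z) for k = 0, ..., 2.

We work with the vertex ordering v_0 < v_1 < v_2 < v_3 < v_4 < v_5 < v_6. The simplices of K, each written with vertices in increasing order, are:

  0-simplices (7): [v_0], [v_1], [v_2], [v_3], [v_4], [v_5], [v_6]
  1-simplices (18): (18 of them)
  2-simplices (12): (12 of them)

Hence C_0 ≅ Z^7, C_1 ≅ Z^18, C_2 ≅ Z^12.

∂_1: C_1 → C_0 maps an edge to its endpoints' difference, ∂[p,q] = q − p. For instance
  ∂[v_3,v_6] = [v_6] − [v_3].
The resulting 7×18 matrix has rank 6, and its Smith normal form has invariant factors (1,1,1,1,1,1).

∂_2: C_2 → C_1 acts by ∂[p,q,r] = [q,r] − [p,r] + [p,q]. For instance
  ∂[v_3,v_5,v_6] = [v_5,v_6] − [v_3,v_6] + [v_3,v_5],
  ∂[v_2,v_5,v_6] = [v_5,v_6] − [v_2,v_6] + [v_2,v_5].
This gives a 18×12 integer matrix of rank 12; reducing to Smith normal form yields diagonal entries (1,1,1,1,1,1,1,1,1,1,1,2).

From H_k ≅ ker(∂_k) / im(∂_{k+1}) we obtain:

  H_0: rank C_0 − rank ∂_1 = 7 − 6 = 1, and the invariant factors of ∂_1 are all 1, so H_0 = Z.
  H_1: rank ker ∂_1 − rank ∂_2 = (18 − 6) − 12 = 0, and ∂_2 has invariant factor 2 > 1, so H_1 = Z/2.
  H_2: rank ker ∂_2 − rank ∂_3 = (12 − 12) − 0 = 0, and there is no ∂_3, so H_2 = 0.

As a check, the Euler characteristic is 7 − 18 + 12 = 1, which agrees with 1 − 0 + 0 = 1.

H_0 ≅ Z,  H_1 ≅ Z/2,  H_2 = 0.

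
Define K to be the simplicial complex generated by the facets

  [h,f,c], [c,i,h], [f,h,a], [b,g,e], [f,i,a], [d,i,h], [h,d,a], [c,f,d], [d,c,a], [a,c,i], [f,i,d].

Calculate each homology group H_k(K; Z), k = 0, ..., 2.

Take the total order a < b < c < d < e < f < g < h < i on the vertex set. Then K (dimension 2) consists of the simplices:

  0-simplices (9): a, b, c, d, e, f, g, h, i
  1-simplices (18): ac, ad, af, ah, ai, be, bg, cd, cf, ch, ci, df, dh, di, eg, fh, fi, hi
  2-simplices (11): acd, aci, adh, afh, afi, beg, cdf, cfh, chi, dfi, dhi

so the chain groups are C_0 ≅ Z^9, C_1 ≅ Z^18, C_2 ≅ Z^11.

The boundary map ∂_1: C_1 → C_0 is given by ∂[p,q] = [q] − [p].
As a 9×18 matrix over Z this has rank 7, with invariant factors (1,1,1,1,1,1,1).

∂_2: C_2 → C_1 sends each 2-simplex [p,q,r] to [q,r] − [p,r] + [p,q]. For instance
  ∂beg = eg − bg + be,
  ∂afi = fi − ai + af.
This gives a 18×11 integer matrix of rank 11; reducing to Smith normal form yields diagonal entries (1,1,1,1,1,1,1,1,1,1,2).

Reading off H_k = ker ∂_k / im ∂_{k+1}:

  H_0: rank C_0 − rank ∂_1 = 9 − 7 = 2, and the invariant factors of ∂_1 are all 1, so H_0 = Z^2.
  H_1: rank ker ∂_1 − rank ∂_2 = (18 − 7) − 11 = 0, and ∂_2 has invariant factor 2 > 1, so H_1 = Z_2.
  H_2: rank ker ∂_2 − rank ∂_3 = (11 − 11) − 0 = 0, and there is no ∂_3, so H_2 = 0.

H_0 = Z^2,  H_1 = Z_2,  H_2 = 0.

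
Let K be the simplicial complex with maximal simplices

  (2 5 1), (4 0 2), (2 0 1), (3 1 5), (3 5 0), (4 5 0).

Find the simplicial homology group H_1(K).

H_1 ≅ Z.

We work with the vertex ordering 0 < 1 < 2 < 3 < 4 < 5. The simplices of K, each written with vertices in increasing order, are:

  0-simplices (6): [0], [1], [2], [3], [4], [5]
  1-simplices (12): [0,1], [0,2], [0,3], [0,4], [0,5], [1,2], [1,3], [1,5], [2,4], [2,5], [3,5], [4,5]
  2-simplices (6): [0,1,2], [0,2,4], [0,3,5], [0,4,5], [1,2,5], [1,3,5]

Hence C_0 ≅ Z^6, C_1 ≅ Z^12, C_2 ≅ Z^6.

∂_1: C_1 → C_0 is given by ∂[p,q] = [q] − [p]. For instance
  ∂[3,5] = [5] − [3].
This gives a 6×12 integer matrix of rank 5; reducing to Smith normal form yields diagonal entries (1,1,1,1,1).

∂_2: C_2 → C_1 maps a triangle to the signed sum of its edges. For instance
  ∂[0,1,2] = [1,2] − [0,2] + [0,1],
  ∂[0,3,5] = [3,5] − [0,5] + [0,3].
The 12×6 boundary matrix has rank 6 and Smith normal form diag(1,1,1,1,1,1).

Computing H_k = (kernel of ∂_k) / (image of ∂_{k+1}):

  H_1: rank ker ∂_1 − rank ∂_2 = (12 − 5) − 6 = 1, and the invariant factors of ∂_2 are all 1, so H_1 = Z.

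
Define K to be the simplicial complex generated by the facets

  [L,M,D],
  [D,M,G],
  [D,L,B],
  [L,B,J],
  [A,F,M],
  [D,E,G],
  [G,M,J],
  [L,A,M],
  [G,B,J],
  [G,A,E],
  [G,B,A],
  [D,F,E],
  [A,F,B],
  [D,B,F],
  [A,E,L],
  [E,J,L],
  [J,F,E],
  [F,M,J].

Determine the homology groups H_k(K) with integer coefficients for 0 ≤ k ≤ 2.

H_0 = Z,  H_1 = Z^2,  H_2 = Z.

K has 9 vertices, 27 edges, 18 triangles.
rank ∂_0 = 0, rank ∂_1 = 8 ⇒ b_0 = 9 − 0 − 8 = 1; all invariant factors of ∂_1 are 1 so no torsion. So H_0 = Z.
rank ∂_1 = 8, rank ∂_2 = 17 ⇒ b_1 = 27 − 8 − 17 = 2; all invariant factors of ∂_2 are 1 so no torsion. So H_1 = Z^2.
rank ∂_2 = 17, rank ∂_3 = 0 ⇒ b_2 = 18 − 17 − 0 = 1. So H_2 = Z.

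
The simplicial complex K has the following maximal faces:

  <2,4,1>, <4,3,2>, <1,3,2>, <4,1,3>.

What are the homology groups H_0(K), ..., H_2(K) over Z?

H_0 = Z,  H_1 = 0,  H_2 = Z.

Order the vertices as 1 < 2 < 3 < 4. Listing each simplex with vertices in this order, K has dimension 2 with simplices:

  0-simplices (4): [1], [2], [3], [4]
  1-simplices (6): [1,2], [1,3], [1,4], [2,3], [2,4], [3,4]
  2-simplices (4): [1,2,3], [1,2,4], [1,3,4], [2,3,4]

giving chain groups C_0 ≅ Z^4, C_1 ≅ Z^6, C_2 ≅ Z^4.

∂_1: C_1 → C_0 is given by ∂[p,q] = [q] − [p]. For instance
  ∂[2,3] = [3] − [2].
As a 4×6 matrix over Z this has rank 3, with invariant factors (1,1,1).

Boundary ∂_2: C_2 → C_1 sends each 2-simplex [p,q,r] to [q,r] − [p,r] + [p,q]. For instance
  ∂[1,2,3] = [2,3] − [1,3] + [1,2],
  ∂[1,3,4] = [3,4] − [1,4] + [1,3].
The 6×4 boundary matrix has rank 3 and Smith normal form diag(1,1,1).

Computing H_k = (kernel of ∂_k) / (image of ∂_{k+1}):

  H_0: rank C_0 − rank ∂_1 = 4 − 3 = 1, and the invariant factors of ∂_1 are all 1, so H_0 = Z.
  H_1: rank ker ∂_1 − rank ∂_2 = (6 − 3) − 3 = 0, and the invariant factors of ∂_2 are all 1, so H_1 = 0.
  H_2: rank ker ∂_2 − rank ∂_3 = (4 − 3) − 0 = 1, and there is no ∂_3, so H_2 = Z.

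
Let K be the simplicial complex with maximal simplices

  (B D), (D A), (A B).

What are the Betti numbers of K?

b_0 = 1, b_1 = 1.

Take the total order A < B < D on the vertex set. Then K (dimension 1) consists of the simplices:

  0-simplices (3): A, B, D
  1-simplices (3): AB, AD, BD

giving chain groups C_0 ≅ Z^3, C_1 ≅ Z^3.

Boundary ∂_1: C_1 → C_0 is given by ∂[p,q] = [q] − [p]. For instance
  ∂AD = D − A.
The 3×3 boundary matrix has rank 2 and Smith normal form diag(1,1).

Now H_k = ker ∂_k / im ∂_{k+1}, so:

  H_0: rank C_0 − rank ∂_1 = 3 − 2 = 1, and the invariant factors of ∂_1 are all 1, so H_0 ≅ Z.
  H_1: rank ker ∂_1 − rank ∂_2 = (3 − 2) − 0 = 1, and there is no ∂_2, so H_1 ≅ Z.

(K is a triangulation of the circle S^1.)

Hence the Betti numbers are b_0 = 1, b_1 = 1.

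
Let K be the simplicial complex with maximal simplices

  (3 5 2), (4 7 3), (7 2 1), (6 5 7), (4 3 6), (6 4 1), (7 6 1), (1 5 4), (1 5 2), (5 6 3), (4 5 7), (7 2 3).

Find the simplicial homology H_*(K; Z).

We work with the vertex ordering 1 < 2 < 3 < 4 < 5 < 6 < 7. The simplices of K, each written with vertices in increasing order, are:

  0-simplices (7): [1], [2], [3], [4], [5], [6], [7]
  1-simplices (18): [1,2], [1,4], [1,5], [1,6], [1,7], [2,3], [2,5], [2,7], [3,4], [3,5], [3,6], [3,7], [4,5], [4,6], [4,7], [5,6], [5,7], [6,7]
  2-simplices (12): [1,2,5], [1,2,7], [1,4,5], [1,4,6], [1,6,7], [2,3,5], [2,3,7], [3,4,6], [3,4,7], [3,5,6], [4,5,7], [5,6,7]

so the chain groups are C_0 ≅ Z^7, C_1 ≅ Z^18, C_2 ≅ Z^12.

Boundary ∂_1: C_1 → C_0 is given by ∂[p,q] = [q] − [p]. For instance
  ∂[1,7] = [7] − [1].
As a 7×18 matrix over Z this has rank 6, with invariant factors (1,1,1,1,1,1).

Boundary ∂_2: C_2 → C_1 maps a triangle to the signed sum of its edges. For instance
  ∂[1,2,5] = [2,5] − [1,5] + [1,2],
  ∂[3,4,6] = [4,6] − [3,6] + [3,4].
The resulting 18×12 matrix has rank 12, and its Smith normal form has invariant factors (1,1,1,1,1,1,1,1,1,1,1,2).

Now H_k = ker ∂_k / im ∂_{k+1}, so:

  H_0: rank C_0 − rank ∂_1 = 7 − 6 = 1, and the invariant factors of ∂_1 are all 1, so H_0 = Z.
  H_1: rank ker ∂_1 − rank ∂_2 = (18 − 6) − 12 = 0, and ∂_2 has invariant factor 2 > 1, so H_1 = Z/2.
  H_2: rank ker ∂_2 − rank ∂_3 = (12 − 12) − 0 = 0, and there is no ∂_3, so H_2 = 0.

As a check, the Euler characteristic is 7 − 18 + 12 = 1, which agrees with 1 − 0 + 0 = 1.
(K is a triangulation of the real projective plane RP^2.)

H_0 ≅ Z,  H_1 ≅ Z/2,  H_2 = 0.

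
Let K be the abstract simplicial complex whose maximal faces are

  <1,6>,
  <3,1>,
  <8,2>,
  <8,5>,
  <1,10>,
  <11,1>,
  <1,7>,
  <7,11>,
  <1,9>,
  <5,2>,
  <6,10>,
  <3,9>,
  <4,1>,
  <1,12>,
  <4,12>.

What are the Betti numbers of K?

b_0 = 2, b_1 = 5.

We work with the vertex ordering 1 < 2 < 3 < 4 < 5 < 6 < 7 < 8 < 9 < 10 < 11 < 12. The simplices of K, each written with vertices in increasing order, are:

  0-simplices (12): [1], [2], [3], [4], [5], [6], [7], [8], [9], [10], [11], [12]
  1-simplices (15): [1,3], [1,4], [1,6], [1,7], [1,9], [1,10], [1,11], [1,12], [2,5], [2,8], [3,9], [4,12], [5,8], [6,10], [7,11]

giving chain groups C_0 ≅ Z^12, C_1 ≅ Z^15.

The boundary map ∂_1: C_1 → C_0 sends each edge [p,q] (with p < q) to q − p. For instance
  ∂[2,5] = [5] − [2].
The resulting 12×15 matrix has rank 10, and its Smith normal form has invariant factors (1,1,1,1,1,1,1,1,1,1).

From H_k ≅ ker(∂_k) / im(∂_{k+1}) we obtain:

  H_0: rank C_0 − rank ∂_1 = 12 − 10 = 2, and the invariant factors of ∂_1 are all 1, so H_0 = Z^2.
  H_1: rank ker ∂_1 − rank ∂_2 = (15 − 10) − 0 = 5, and there is no ∂_2, so H_1 = Z^5.

Hence the Betti numbers are b_0 = 2, b_1 = 5.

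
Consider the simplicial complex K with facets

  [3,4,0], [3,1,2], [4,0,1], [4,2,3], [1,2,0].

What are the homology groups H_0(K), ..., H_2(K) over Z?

H_0 = Z,  H_1 = Z,  H_2 = 0.

K has 5 vertices, 10 edges, 5 triangles.
rank ∂_0 = 0, rank ∂_1 = 4 ⇒ b_0 = 5 − 0 − 4 = 1; all invariant factors of ∂_1 are 1 so no torsion. So H_0 ≅ Z.
rank ∂_1 = 4, rank ∂_2 = 5 ⇒ b_1 = 10 − 4 − 5 = 1; all invariant factors of ∂_2 are 1 so no torsion. So H_1 ≅ Z.
rank ∂_2 = 5, rank ∂_3 = 0 ⇒ b_2 = 5 − 5 − 0 = 0. So H_2 ≅ 0.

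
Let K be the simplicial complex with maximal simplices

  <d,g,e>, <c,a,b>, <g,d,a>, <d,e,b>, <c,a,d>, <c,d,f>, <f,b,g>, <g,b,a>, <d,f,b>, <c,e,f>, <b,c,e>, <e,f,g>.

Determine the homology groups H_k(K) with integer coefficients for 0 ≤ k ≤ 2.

Order the vertices as a < b < c < d < e < f < g. Listing each simplex with vertices in this order, K has dimension 2 with simplices:

  0-simplices (7): a, b, c, d, e, f, g
  1-simplices (18): ab, ac, ad, ag, bc, bd, be, bf, bg, cd, ce, cf, de, df, dg, ef, eg, fg
  2-simplices (12): abc, abg, acd, adg, bce, bde, bdf, bfg, cdf, cef, deg, efg

Hence C_0 ≅ Z^7, C_1 ≅ Z^18, C_2 ≅ Z^12.

∂_1: C_1 → C_0 maps an edge to its endpoints' difference, ∂[p,q] = q − p. For instance
  ∂ac = c − a.
The 7×18 boundary matrix has rank 6 and Smith normal form diag(1,1,1,1,1,1).

∂_2: C_2 → C_1 acts by ∂[p,q,r] = [q,r] − [p,r] + [p,q]. For instance
  ∂adg = dg − ag + ad,
  ∂acd = cd − ad + ac.
The resulting 18×12 matrix has rank 12, and its Smith normal form has invariant factors (1,1,1,1,1,1,1,1,1,1,1,2).

From H_k ≅ ker(∂_k) / im(∂_{k+1}) we obtain:

  H_0: rank C_0 − rank ∂_1 = 7 − 6 = 1, and the invariant factors of ∂_1 are all 1, so H_0 ≅ Z.
  H_1: rank ker ∂_1 − rank ∂_2 = (18 − 6) − 12 = 0, and ∂_2 has invariant factor 2 > 1, so H_1 ≅ Z/2.
  H_2: rank ker ∂_2 − rank ∂_3 = (12 − 12) − 0 = 0, and there is no ∂_3, so H_2 ≅ 0.

As a check, the Euler characteristic is 7 − 18 + 12 = 1, which agrees with 1 − 0 + 0 = 1.
(K is a triangulation of the real projective plane RP^2.)

H_0 ≅ Z,  H_1 ≅ Z/2,  H_2 = 0.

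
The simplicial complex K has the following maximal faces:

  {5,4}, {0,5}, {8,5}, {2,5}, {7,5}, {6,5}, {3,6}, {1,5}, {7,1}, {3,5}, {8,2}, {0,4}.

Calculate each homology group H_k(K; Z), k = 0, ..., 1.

We work with the vertex ordering 0 < 1 < 2 < 3 < 4 < 5 < 6 < 7 < 8. The simplices of K, each written with vertices in increasing order, are:

  0-simplices (9): [0], [1], [2], [3], [4], [5], [6], [7], [8]
  1-simplices (12): [0,4], [0,5], [1,5], [1,7], [2,5], [2,8], [3,5], [3,6], [4,5], [5,6], [5,7], [5,8]

so the chain groups are C_0 ≅ Z^9, C_1 ≅ Z^12.

The boundary map ∂_1: C_1 → C_0 sends each edge [p,q] (with p < q) to q − p.
As a 9×12 matrix over Z this has rank 8, with invariant factors (1,1,1,1,1,1,1,1).

Now H_k = ker ∂_k / im ∂_{k+1}, so:

  H_0: rank C_0 − rank ∂_1 = 9 − 8 = 1, and the invariant factors of ∂_1 are all 1, so H_0 = Z.
  H_1: rank ker ∂_1 − rank ∂_2 = (12 − 8) − 0 = 4, and there is no ∂_2, so H_1 = Z^4.

(K is a triangulation of a wedge of 4 circles.)

H_0 ≅ Z,  H_1 ≅ Z^4.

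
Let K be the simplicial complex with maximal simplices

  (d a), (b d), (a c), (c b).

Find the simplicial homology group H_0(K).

H_0 ≅ Z.

Fix the vertex order a < b < c < d and write every simplex with vertices in increasing order. Then dim K = 1 and the simplices of K are:

  0-simplices (4): a, b, c, d
  1-simplices (4): ac, ad, bc, bd

so the chain groups are C_0 ≅ Z^4, C_1 ≅ Z^4.

The boundary map ∂_1: C_1 → C_0 maps an edge to its endpoints' difference, ∂[p,q] = q − p.
This gives a 4×4 integer matrix of rank 3; reducing to Smith normal form yields diagonal entries (1,1,1).

Computing H_k = (kernel of ∂_k) / (image of ∂_{k+1}):

  H_0: rank C_0 − rank ∂_1 = 4 − 3 = 1, and the invariant factors of ∂_1 are all 1, so H_0 = Z.

(K is a triangulation of the circle S^1.)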